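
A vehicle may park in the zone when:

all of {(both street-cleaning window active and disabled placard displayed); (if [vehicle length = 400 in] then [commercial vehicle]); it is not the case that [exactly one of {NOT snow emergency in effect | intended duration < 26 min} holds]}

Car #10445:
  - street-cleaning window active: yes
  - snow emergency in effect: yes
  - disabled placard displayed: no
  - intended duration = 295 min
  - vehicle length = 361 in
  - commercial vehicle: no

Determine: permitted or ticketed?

Ticketed

Atomic conditions:
  street-cleaning window active: yes → true
  disabled placard displayed: no → false
  vehicle length = 400 in: 361 == 400 is false
  commercial vehicle: no → false
  NOT snow emergency in effect: yes → false
  intended duration < 26 min: 295 < 26 is false
Combine:
[1] true AND false = false
[2] false → false (antecedent false ⇒ implication holds) = true
[3.1] exactly-one(false, false) = false
[3] NOT false = true
[root] false AND true AND true = false
Overall: false → ticketed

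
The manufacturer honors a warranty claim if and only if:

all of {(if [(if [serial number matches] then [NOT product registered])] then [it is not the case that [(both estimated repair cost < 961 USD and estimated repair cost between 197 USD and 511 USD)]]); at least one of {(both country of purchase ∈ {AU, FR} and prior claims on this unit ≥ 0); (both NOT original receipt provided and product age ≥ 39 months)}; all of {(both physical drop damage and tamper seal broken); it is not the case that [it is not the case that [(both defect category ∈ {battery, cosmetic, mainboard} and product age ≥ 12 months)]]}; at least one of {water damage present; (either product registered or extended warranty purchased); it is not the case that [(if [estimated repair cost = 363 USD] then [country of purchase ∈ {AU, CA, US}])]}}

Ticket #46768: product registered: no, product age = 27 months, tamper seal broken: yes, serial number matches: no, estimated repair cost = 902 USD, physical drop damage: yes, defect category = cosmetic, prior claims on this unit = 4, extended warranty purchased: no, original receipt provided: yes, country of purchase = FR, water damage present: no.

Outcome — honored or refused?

Refused

Atomic conditions:
  serial number matches: no → false
  NOT product registered: no → true
  estimated repair cost < 961 USD: 902 < 961 is true
  estimated repair cost between 197 USD and 511 USD: 902 in [197, 511] is false
  country of purchase ∈ {AU, FR}: FR is in the set → true
  prior claims on this unit ≥ 0: 4 ≥ 0 is true
  NOT original receipt provided: yes → false
  product age ≥ 39 months: 27 ≥ 39 is false
  physical drop damage: yes → true
  tamper seal broken: yes → true
  defect category ∈ {battery, cosmetic, mainboard}: cosmetic is in the set → true
  product age ≥ 12 months: 27 ≥ 12 is true
  water damage present: no → false
  product registered: no → false
  extended warranty purchased: no → false
  estimated repair cost = 363 USD: 902 == 363 is false
  country of purchase ∈ {AU, CA, US}: FR is not in the set → false
Combine:
[1.1] false → true (antecedent false ⇒ implication holds) = true
[1.2.1] true AND false = false
[1.2] NOT false = true
[1] true → true = true
[2.1] true AND true = true
[2.2] false AND false = false
[2] true OR false = true
[3.1] true AND true = true
[3.2.1.1] true AND true = true
[3.2.1] NOT true = false
[3.2] NOT false = true
[3] true AND true = true
[4.2] false OR false = false
[4.3.1] false → false (antecedent false ⇒ implication holds) = true
[4.3] NOT true = false
[4] false OR false OR false = false
[root] true AND true AND true AND false = false
Overall: false → refused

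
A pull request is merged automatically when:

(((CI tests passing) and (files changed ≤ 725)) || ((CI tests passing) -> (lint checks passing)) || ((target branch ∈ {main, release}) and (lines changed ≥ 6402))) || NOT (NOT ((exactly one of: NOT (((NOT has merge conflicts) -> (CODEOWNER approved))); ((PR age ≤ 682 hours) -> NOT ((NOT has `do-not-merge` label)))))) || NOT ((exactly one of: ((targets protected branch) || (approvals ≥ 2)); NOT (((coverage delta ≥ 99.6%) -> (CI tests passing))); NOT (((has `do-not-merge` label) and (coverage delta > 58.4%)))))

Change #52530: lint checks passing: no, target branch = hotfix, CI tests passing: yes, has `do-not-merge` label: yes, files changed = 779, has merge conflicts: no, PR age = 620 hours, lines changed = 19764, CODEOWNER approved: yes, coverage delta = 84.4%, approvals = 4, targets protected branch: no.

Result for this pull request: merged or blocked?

Atomic conditions:
  CI tests passing: yes → true
  files changed ≤ 725: 779 ≤ 725 is false
  lint checks passing: no → false
  target branch ∈ {main, release}: hotfix is not in the set → false
  lines changed ≥ 6402: 19764 ≥ 6402 is true
  NOT has merge conflicts: no → true
  CODEOWNER approved: yes → true
  PR age ≤ 682 hours: 620 ≤ 682 is true
  NOT has `do-not-merge` label: yes → false
  targets protected branch: no → false
  approvals ≥ 2: 4 ≥ 2 is true
  coverage delta ≥ 99.6%: 84.4 ≥ 99.6 is false
  has `do-not-merge` label: yes → true
  coverage delta > 58.4%: 84.4 > 58.4 is true
Combine:
[1.1] true AND false = false
[1.2] true → false = false
[1.3] false AND true = false
[1] false OR false OR false = false
[2.1.1.1.1] true → true = true
[2.1.1.1] NOT true = false
[2.1.1.2.2] NOT false = true
[2.1.1.2] true → true = true
[2.1.1] exactly-one(false, true) = true
[2.1] NOT true = false
[2] NOT false = true
[3.1.1] false OR true = true
[3.1.2.1] false → true (antecedent false ⇒ implication holds) = true
[3.1.2] NOT true = false
[3.1.3.1] true AND true = true
[3.1.3] NOT true = false
[3.1] exactly-one(true, false, false) = true
[3] NOT true = false
[root] false OR true OR false = true
Overall: true → merged

Merged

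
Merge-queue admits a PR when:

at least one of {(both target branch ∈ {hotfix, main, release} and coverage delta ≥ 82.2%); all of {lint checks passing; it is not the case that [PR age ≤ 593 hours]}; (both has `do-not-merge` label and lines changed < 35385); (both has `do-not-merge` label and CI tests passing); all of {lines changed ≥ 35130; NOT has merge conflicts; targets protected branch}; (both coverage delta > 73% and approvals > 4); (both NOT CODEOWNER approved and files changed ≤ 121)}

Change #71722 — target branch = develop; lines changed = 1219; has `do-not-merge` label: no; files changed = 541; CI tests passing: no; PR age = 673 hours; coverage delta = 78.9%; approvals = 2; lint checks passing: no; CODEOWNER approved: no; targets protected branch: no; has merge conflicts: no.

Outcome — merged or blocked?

Blocked

Atomic conditions:
  target branch ∈ {hotfix, main, release}: develop is not in the set → false
  coverage delta ≥ 82.2%: 78.9 ≥ 82.2 is false
  lint checks passing: no → false
  PR age ≤ 593 hours: 673 ≤ 593 is false
  has `do-not-merge` label: no → false
  lines changed < 35385: 1219 < 35385 is true
  CI tests passing: no → false
  lines changed ≥ 35130: 1219 ≥ 35130 is false
  NOT has merge conflicts: no → true
  targets protected branch: no → false
  coverage delta > 73%: 78.9 > 73 is true
  approvals > 4: 2 > 4 is false
  NOT CODEOWNER approved: no → true
  files changed ≤ 121: 541 ≤ 121 is false
Combine:
[1] false AND false = false
[2.2] NOT false = true
[2] false AND true = false
[3] false AND true = false
[4] false AND false = false
[5] false AND true AND false = false
[6] true AND false = false
[7] true AND false = false
[root] false OR false OR false OR false OR false OR false OR false = false
Overall: false → blocked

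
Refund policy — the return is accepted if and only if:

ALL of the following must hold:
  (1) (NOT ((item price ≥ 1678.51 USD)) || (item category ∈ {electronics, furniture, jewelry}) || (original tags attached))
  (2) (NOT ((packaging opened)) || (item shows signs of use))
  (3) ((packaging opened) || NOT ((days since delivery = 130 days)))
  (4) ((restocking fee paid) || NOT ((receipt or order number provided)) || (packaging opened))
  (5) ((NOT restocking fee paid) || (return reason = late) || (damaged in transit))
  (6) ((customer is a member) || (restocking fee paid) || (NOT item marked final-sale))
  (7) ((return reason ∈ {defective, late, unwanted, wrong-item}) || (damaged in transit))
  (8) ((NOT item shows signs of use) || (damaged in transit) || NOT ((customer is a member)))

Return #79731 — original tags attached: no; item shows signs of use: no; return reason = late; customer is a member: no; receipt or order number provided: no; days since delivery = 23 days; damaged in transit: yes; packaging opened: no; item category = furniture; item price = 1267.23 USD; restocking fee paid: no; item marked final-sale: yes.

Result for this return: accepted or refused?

Atomic conditions:
  item price ≥ 1678.51 USD: 1267.23 ≥ 1678.51 is false
  item category ∈ {electronics, furniture, jewelry}: furniture is in the set → true
  original tags attached: no → false
  packaging opened: no → false
  item shows signs of use: no → false
  days since delivery = 130 days: 23 == 130 is false
  restocking fee paid: no → false
  receipt or order number provided: no → false
  NOT restocking fee paid: no → true
  return reason = late: late == late is true
  damaged in transit: yes → true
  customer is a member: no → false
  NOT item marked final-sale: yes → false
  return reason ∈ {defective, late, unwanted, wrong-item}: late is in the set → true
  NOT item shows signs of use: no → true
Combine:
[1.1] NOT false = true
[1] true OR true OR false = true
[2.1] NOT false = true
[2] true OR false = true
[3.2] NOT false = true
[3] false OR true = true
[4.2] NOT false = true
[4] false OR true OR false = true
[5] true OR true OR true = true
[6] false OR false OR false = false
[7] true OR true = true
[8.3] NOT false = true
[8] true OR true OR true = true
[root] true AND true AND true AND true AND true AND false AND true AND true = false
Overall: false → refused

Refused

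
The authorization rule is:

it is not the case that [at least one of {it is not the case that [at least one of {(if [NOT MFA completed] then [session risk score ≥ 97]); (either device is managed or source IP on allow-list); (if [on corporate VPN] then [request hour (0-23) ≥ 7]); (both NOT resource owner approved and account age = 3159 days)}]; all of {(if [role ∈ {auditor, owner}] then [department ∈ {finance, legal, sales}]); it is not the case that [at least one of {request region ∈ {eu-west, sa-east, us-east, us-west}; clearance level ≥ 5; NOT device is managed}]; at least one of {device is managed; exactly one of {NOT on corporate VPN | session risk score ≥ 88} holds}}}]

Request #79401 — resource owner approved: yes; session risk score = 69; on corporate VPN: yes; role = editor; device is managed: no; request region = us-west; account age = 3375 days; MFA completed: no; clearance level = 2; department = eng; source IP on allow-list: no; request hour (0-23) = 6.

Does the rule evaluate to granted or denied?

Denied

Atomic conditions:
  NOT MFA completed: no → true
  session risk score ≥ 97: 69 ≥ 97 is false
  device is managed: no → false
  source IP on allow-list: no → false
  on corporate VPN: yes → true
  request hour (0-23) ≥ 7: 6 ≥ 7 is false
  NOT resource owner approved: yes → false
  account age = 3159 days: 3375 == 3159 is false
  role ∈ {auditor, owner}: editor is not in the set → false
  department ∈ {finance, legal, sales}: eng is not in the set → false
  request region ∈ {eu-west, sa-east, us-east, us-west}: us-west is in the set → true
  clearance level ≥ 5: 2 ≥ 5 is false
  NOT device is managed: no → true
  NOT on corporate VPN: yes → false
  session risk score ≥ 88: 69 ≥ 88 is false
Combine:
[1.1.1.1] true → false = false
[1.1.1.2] false OR false = false
[1.1.1.3] true → false = false
[1.1.1.4] false AND false = false
[1.1.1] false OR false OR false OR false = false
[1.1] NOT false = true
[1.2.1] false → false (antecedent false ⇒ implication holds) = true
[1.2.2.1] true OR false OR true = true
[1.2.2] NOT true = false
[1.2.3.2] exactly-one(false, false) = false
[1.2.3] false OR false = false
[1.2] true AND false AND false = false
[1] true OR false = true
[root] NOT true = false
Overall: false → denied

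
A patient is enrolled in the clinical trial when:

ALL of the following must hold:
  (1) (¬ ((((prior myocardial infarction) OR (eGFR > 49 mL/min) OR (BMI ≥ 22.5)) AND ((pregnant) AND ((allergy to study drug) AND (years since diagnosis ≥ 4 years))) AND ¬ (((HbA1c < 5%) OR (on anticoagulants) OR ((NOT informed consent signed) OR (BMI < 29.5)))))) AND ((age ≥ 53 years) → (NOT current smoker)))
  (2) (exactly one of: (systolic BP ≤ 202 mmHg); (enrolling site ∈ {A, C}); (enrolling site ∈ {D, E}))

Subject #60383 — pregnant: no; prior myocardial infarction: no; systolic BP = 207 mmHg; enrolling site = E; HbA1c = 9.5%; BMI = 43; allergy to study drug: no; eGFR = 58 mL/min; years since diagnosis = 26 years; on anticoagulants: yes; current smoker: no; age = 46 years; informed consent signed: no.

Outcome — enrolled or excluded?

Atomic conditions:
  prior myocardial infarction: no → false
  eGFR > 49 mL/min: 58 > 49 is true
  BMI ≥ 22.5: 43 ≥ 22.5 is true
  pregnant: no → false
  allergy to study drug: no → false
  years since diagnosis ≥ 4 years: 26 ≥ 4 is true
  HbA1c < 5%: 9.5 < 5 is false
  on anticoagulants: yes → true
  NOT informed consent signed: no → true
  BMI < 29.5: 43 < 29.5 is false
  age ≥ 53 years: 46 ≥ 53 is false
  NOT current smoker: no → true
  systolic BP ≤ 202 mmHg: 207 ≤ 202 is false
  enrolling site ∈ {A, C}: E is not in the set → false
  enrolling site ∈ {D, E}: E is in the set → true
Combine:
[1.1.1.1] false OR true OR true = true
[1.1.1.2.2] false AND true = false
[1.1.1.2] false AND false = false
[1.1.1.3.1.3] true OR false = true
[1.1.1.3.1] false OR true OR true = true
[1.1.1.3] NOT true = false
[1.1.1] true AND false AND false = false
[1.1] NOT false = true
[1.2] false → true (antecedent false ⇒ implication holds) = true
[1] true AND true = true
[2] exactly-one(false, false, true) = true
[root] true AND true = true
Overall: true → enrolled

Enrolled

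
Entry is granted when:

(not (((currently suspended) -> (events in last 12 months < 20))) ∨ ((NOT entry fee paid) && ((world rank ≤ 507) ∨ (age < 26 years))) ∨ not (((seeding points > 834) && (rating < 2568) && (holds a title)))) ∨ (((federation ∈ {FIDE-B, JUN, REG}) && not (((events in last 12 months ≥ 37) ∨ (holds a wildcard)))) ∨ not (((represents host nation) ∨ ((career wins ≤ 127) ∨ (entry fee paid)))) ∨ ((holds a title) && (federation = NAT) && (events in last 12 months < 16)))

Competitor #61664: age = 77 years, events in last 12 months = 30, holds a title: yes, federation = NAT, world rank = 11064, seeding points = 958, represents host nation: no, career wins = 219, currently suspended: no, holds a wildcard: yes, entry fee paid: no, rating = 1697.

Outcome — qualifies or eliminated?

Atomic conditions:
  currently suspended: no → false
  events in last 12 months < 20: 30 < 20 is false
  NOT entry fee paid: no → true
  world rank ≤ 507: 11064 ≤ 507 is false
  age < 26 years: 77 < 26 is false
  seeding points > 834: 958 > 834 is true
  rating < 2568: 1697 < 2568 is true
  holds a title: yes → true
  federation ∈ {FIDE-B, JUN, REG}: NAT is not in the set → false
  events in last 12 months ≥ 37: 30 ≥ 37 is false
  holds a wildcard: yes → true
  represents host nation: no → false
  career wins ≤ 127: 219 ≤ 127 is false
  entry fee paid: no → false
  federation = NAT: NAT == NAT is true
  events in last 12 months < 16: 30 < 16 is false
Combine:
[1.1.1] false → false (antecedent false ⇒ implication holds) = true
[1.1] NOT true = false
[1.2.2] false OR false = false
[1.2] true AND false = false
[1.3.1] true AND true AND true = true
[1.3] NOT true = false
[1] false OR false OR false = false
[2.1.2.1] false OR true = true
[2.1.2] NOT true = false
[2.1] false AND false = false
[2.2.1.2] false OR false = false
[2.2.1] false OR false = false
[2.2] NOT false = true
[2.3] true AND true AND false = false
[2] false OR true OR false = true
[root] false OR true = true
Overall: true → qualifies

Qualifies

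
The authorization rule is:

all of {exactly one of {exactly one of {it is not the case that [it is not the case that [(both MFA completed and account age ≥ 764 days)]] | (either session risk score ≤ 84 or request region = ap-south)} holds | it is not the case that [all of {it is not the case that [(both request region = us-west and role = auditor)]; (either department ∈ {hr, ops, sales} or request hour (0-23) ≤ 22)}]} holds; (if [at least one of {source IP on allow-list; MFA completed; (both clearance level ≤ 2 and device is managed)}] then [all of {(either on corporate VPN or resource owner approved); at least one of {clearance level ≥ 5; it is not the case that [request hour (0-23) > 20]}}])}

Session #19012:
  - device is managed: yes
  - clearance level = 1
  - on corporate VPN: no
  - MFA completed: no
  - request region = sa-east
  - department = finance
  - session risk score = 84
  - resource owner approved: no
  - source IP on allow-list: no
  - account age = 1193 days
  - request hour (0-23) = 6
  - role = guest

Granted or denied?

Atomic conditions:
  MFA completed: no → false
  account age ≥ 764 days: 1193 ≥ 764 is true
  session risk score ≤ 84: 84 ≤ 84 is true
  request region = ap-south: sa-east == ap-south is false
  request region = us-west: sa-east == us-west is false
  role = auditor: guest == auditor is false
  department ∈ {hr, ops, sales}: finance is not in the set → false
  request hour (0-23) ≤ 22: 6 ≤ 22 is true
  source IP on allow-list: no → false
  clearance level ≤ 2: 1 ≤ 2 is true
  device is managed: yes → true
  on corporate VPN: no → false
  resource owner approved: no → false
  clearance level ≥ 5: 1 ≥ 5 is false
  request hour (0-23) > 20: 6 > 20 is false
Combine:
[1.1.1.1.1] false AND true = false
[1.1.1.1] NOT false = true
[1.1.1] NOT true = false
[1.1.2] true OR false = true
[1.1] exactly-one(false, true) = true
[1.2.1.1.1] false AND false = false
[1.2.1.1] NOT false = true
[1.2.1.2] false OR true = true
[1.2.1] true AND true = true
[1.2] NOT true = false
[1] exactly-one(true, false) = true
[2.1.3] true AND true = true
[2.1] false OR false OR true = true
[2.2.1] false OR false = false
[2.2.2.2] NOT false = true
[2.2.2] false OR true = true
[2.2] false AND true = false
[2] true → false = false
[root] true AND false = false
Overall: false → denied

Denied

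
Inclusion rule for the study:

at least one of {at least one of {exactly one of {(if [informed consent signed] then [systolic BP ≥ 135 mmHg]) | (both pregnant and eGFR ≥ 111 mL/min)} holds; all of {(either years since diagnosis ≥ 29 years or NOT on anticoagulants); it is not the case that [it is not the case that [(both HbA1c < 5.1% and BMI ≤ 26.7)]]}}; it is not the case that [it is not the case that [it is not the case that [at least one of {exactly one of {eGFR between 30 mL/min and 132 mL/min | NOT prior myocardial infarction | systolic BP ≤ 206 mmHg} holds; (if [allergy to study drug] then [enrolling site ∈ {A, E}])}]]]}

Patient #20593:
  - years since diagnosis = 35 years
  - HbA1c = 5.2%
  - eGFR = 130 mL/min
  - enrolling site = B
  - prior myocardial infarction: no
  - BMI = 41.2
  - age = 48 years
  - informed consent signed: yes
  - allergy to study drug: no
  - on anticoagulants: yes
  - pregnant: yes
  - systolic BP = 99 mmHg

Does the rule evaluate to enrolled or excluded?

Atomic conditions:
  informed consent signed: yes → true
  systolic BP ≥ 135 mmHg: 99 ≥ 135 is false
  pregnant: yes → true
  eGFR ≥ 111 mL/min: 130 ≥ 111 is true
  years since diagnosis ≥ 29 years: 35 ≥ 29 is true
  NOT on anticoagulants: yes → false
  HbA1c < 5.1%: 5.2 < 5.1 is false
  BMI ≤ 26.7: 41.2 ≤ 26.7 is false
  eGFR between 30 mL/min and 132 mL/min: 130 in [30, 132] is true
  NOT prior myocardial infarction: no → true
  systolic BP ≤ 206 mmHg: 99 ≤ 206 is true
  allergy to study drug: no → false
  enrolling site ∈ {A, E}: B is not in the set → false
Combine:
[1.1.1] true → false = false
[1.1.2] true AND true = true
[1.1] exactly-one(false, true) = true
[1.2.1] true OR false = true
[1.2.2.1.1] false AND false = false
[1.2.2.1] NOT false = true
[1.2.2] NOT true = false
[1.2] true AND false = false
[1] true OR false = true
[2.1.1.1.1] exactly-one(true, true, true) = false
[2.1.1.1.2] false → false (antecedent false ⇒ implication holds) = true
[2.1.1.1] false OR true = true
[2.1.1] NOT true = false
[2.1] NOT false = true
[2] NOT true = false
[root] true OR false = true
Overall: true → enrolled

Enrolled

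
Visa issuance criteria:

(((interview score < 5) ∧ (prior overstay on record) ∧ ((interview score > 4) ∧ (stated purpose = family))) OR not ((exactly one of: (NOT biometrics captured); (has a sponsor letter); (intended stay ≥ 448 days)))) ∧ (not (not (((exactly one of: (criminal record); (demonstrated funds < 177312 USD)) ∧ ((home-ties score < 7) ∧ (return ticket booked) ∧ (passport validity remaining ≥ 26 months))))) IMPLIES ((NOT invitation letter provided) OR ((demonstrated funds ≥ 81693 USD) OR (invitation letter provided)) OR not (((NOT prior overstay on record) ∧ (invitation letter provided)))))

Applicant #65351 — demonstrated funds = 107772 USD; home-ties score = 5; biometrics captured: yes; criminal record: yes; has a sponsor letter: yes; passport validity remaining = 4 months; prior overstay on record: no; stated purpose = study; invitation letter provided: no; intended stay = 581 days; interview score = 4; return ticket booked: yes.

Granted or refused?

Granted

Atomic conditions:
  interview score < 5: 4 < 5 is true
  prior overstay on record: no → false
  interview score > 4: 4 > 4 is false
  stated purpose = family: study == family is false
  NOT biometrics captured: yes → false
  has a sponsor letter: yes → true
  intended stay ≥ 448 days: 581 ≥ 448 is true
  criminal record: yes → true
  demonstrated funds < 177312 USD: 107772 < 177312 is true
  home-ties score < 7: 5 < 7 is true
  return ticket booked: yes → true
  passport validity remaining ≥ 26 months: 4 ≥ 26 is false
  NOT invitation letter provided: no → true
  demonstrated funds ≥ 81693 USD: 107772 ≥ 81693 is true
  invitation letter provided: no → false
  NOT prior overstay on record: no → true
Combine:
[1.1.3] false AND false = false
[1.1] true AND false AND false = false
[1.2.1] exactly-one(false, true, true) = false
[1.2] NOT false = true
[1] false OR true = true
[2.1.1.1.1] exactly-one(true, true) = false
[2.1.1.1.2] true AND true AND false = false
[2.1.1.1] false AND false = false
[2.1.1] NOT false = true
[2.1] NOT true = false
[2.2.2] true OR false = true
[2.2.3.1] true AND false = false
[2.2.3] NOT false = true
[2.2] true OR true OR true = true
[2] false → true (antecedent false ⇒ implication holds) = true
[root] true AND true = true
Overall: true → granted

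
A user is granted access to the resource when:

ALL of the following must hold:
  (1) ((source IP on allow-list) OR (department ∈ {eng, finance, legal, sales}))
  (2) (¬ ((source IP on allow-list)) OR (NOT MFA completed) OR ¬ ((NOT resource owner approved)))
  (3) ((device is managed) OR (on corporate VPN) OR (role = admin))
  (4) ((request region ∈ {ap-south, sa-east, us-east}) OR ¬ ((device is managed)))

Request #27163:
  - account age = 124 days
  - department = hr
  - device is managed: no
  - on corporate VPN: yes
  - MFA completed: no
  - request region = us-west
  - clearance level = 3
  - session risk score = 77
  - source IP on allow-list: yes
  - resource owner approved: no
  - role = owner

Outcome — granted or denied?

Atomic conditions:
  source IP on allow-list: yes → true
  department ∈ {eng, finance, legal, sales}: hr is not in the set → false
  NOT MFA completed: no → true
  NOT resource owner approved: no → true
  device is managed: no → false
  on corporate VPN: yes → true
  role = admin: owner == admin is false
  request region ∈ {ap-south, sa-east, us-east}: us-west is not in the set → false
Combine:
[1] true OR false = true
[2.1] NOT true = false
[2.3] NOT true = false
[2] false OR true OR false = true
[3] false OR true OR false = true
[4.2] NOT false = true
[4] false OR true = true
[root] true AND true AND true AND true = true
Overall: true → granted

Granted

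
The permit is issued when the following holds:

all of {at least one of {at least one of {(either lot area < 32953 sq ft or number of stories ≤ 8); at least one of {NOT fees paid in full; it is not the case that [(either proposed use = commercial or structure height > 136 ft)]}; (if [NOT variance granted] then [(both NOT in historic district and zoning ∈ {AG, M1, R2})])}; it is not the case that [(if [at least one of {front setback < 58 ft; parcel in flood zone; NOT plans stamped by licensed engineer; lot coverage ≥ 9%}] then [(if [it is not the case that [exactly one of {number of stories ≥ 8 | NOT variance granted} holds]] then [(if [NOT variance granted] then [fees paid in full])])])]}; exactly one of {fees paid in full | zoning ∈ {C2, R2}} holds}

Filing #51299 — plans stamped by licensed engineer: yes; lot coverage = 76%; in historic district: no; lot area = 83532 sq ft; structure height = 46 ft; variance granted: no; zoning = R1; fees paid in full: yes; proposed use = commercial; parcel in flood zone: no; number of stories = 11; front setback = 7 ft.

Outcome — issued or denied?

Atomic conditions:
  lot area < 32953 sq ft: 83532 < 32953 is false
  number of stories ≤ 8: 11 ≤ 8 is false
  NOT fees paid in full: yes → false
  proposed use = commercial: commercial == commercial is true
  structure height > 136 ft: 46 > 136 is false
  NOT variance granted: no → true
  NOT in historic district: no → true
  zoning ∈ {AG, M1, R2}: R1 is not in the set → false
  front setback < 58 ft: 7 < 58 is true
  parcel in flood zone: no → false
  NOT plans stamped by licensed engineer: yes → false
  lot coverage ≥ 9%: 76 ≥ 9 is true
  number of stories ≥ 8: 11 ≥ 8 is true
  fees paid in full: yes → true
  zoning ∈ {C2, R2}: R1 is not in the set → false
Combine:
[1.1.1] false OR false = false
[1.1.2.2.1] true OR false = true
[1.1.2.2] NOT true = false
[1.1.2] false OR false = false
[1.1.3.2] true AND false = false
[1.1.3] true → false = false
[1.1] false OR false OR false = false
[1.2.1.1] true OR false OR false OR true = true
[1.2.1.2.1.1] exactly-one(true, true) = false
[1.2.1.2.1] NOT false = true
[1.2.1.2.2] true → true = true
[1.2.1.2] true → true = true
[1.2.1] true → true = true
[1.2] NOT true = false
[1] false OR false = false
[2] exactly-one(true, false) = true
[root] false AND true = false
Overall: false → denied

Denied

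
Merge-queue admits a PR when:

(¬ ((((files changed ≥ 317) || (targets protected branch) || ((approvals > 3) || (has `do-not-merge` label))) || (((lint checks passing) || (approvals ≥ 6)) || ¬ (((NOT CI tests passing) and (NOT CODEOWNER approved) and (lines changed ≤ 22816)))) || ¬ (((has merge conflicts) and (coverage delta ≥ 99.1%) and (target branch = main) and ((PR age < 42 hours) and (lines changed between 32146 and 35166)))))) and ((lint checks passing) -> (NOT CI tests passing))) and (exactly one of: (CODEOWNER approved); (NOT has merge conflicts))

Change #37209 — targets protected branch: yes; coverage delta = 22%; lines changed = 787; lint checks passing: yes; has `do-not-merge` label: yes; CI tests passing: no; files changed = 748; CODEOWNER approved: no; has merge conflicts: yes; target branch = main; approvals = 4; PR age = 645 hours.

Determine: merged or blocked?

Atomic conditions:
  files changed ≥ 317: 748 ≥ 317 is true
  targets protected branch: yes → true
  approvals > 3: 4 > 3 is true
  has `do-not-merge` label: yes → true
  lint checks passing: yes → true
  approvals ≥ 6: 4 ≥ 6 is false
  NOT CI tests passing: no → true
  NOT CODEOWNER approved: no → true
  lines changed ≤ 22816: 787 ≤ 22816 is true
  has merge conflicts: yes → true
  coverage delta ≥ 99.1%: 22 ≥ 99.1 is false
  target branch = main: main == main is true
  PR age < 42 hours: 645 < 42 is false
  lines changed between 32146 and 35166: 787 in [32146, 35166] is false
  CODEOWNER approved: no → false
  NOT has merge conflicts: yes → false
Combine:
[1.1.1.1.3] true OR true = true
[1.1.1.1] true OR true OR true = true
[1.1.1.2.1] true OR false = true
[1.1.1.2.2.1] true AND true AND true = true
[1.1.1.2.2] NOT true = false
[1.1.1.2] true OR false = true
[1.1.1.3.1.4] false AND false = false
[1.1.1.3.1] true AND false AND true AND false = false
[1.1.1.3] NOT false = true
[1.1.1] true OR true OR true = true
[1.1] NOT true = false
[1.2] true → true = true
[1] false AND true = false
[2] exactly-one(false, false) = false
[root] false AND false = false
Overall: false → blocked

Blocked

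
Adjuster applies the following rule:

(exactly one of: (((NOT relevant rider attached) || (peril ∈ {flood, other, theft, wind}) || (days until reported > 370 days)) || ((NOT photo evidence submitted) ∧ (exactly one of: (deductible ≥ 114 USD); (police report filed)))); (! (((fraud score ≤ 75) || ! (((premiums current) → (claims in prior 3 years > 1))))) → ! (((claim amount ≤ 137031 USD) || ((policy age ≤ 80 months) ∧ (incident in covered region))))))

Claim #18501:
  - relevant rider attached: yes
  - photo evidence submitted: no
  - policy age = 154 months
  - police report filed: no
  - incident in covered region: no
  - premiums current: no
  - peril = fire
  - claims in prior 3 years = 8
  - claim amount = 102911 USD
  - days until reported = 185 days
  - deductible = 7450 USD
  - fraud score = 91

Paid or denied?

Atomic conditions:
  NOT relevant rider attached: yes → false
  peril ∈ {flood, other, theft, wind}: fire is not in the set → false
  days until reported > 370 days: 185 > 370 is false
  NOT photo evidence submitted: no → true
  deductible ≥ 114 USD: 7450 ≥ 114 is true
  police report filed: no → false
  fraud score ≤ 75: 91 ≤ 75 is false
  premiums current: no → false
  claims in prior 3 years > 1: 8 > 1 is true
  claim amount ≤ 137031 USD: 102911 ≤ 137031 is true
  policy age ≤ 80 months: 154 ≤ 80 is false
  incident in covered region: no → false
Combine:
[1.1] false OR false OR false = false
[1.2.2] exactly-one(true, false) = true
[1.2] true AND true = true
[1] false OR true = true
[2.1.1.2.1] false → true (antecedent false ⇒ implication holds) = true
[2.1.1.2] NOT true = false
[2.1.1] false OR false = false
[2.1] NOT false = true
[2.2.1.2] false AND false = false
[2.2.1] true OR false = true
[2.2] NOT true = false
[2] true → false = false
[root] exactly-one(true, false) = true
Overall: true → paid

Paid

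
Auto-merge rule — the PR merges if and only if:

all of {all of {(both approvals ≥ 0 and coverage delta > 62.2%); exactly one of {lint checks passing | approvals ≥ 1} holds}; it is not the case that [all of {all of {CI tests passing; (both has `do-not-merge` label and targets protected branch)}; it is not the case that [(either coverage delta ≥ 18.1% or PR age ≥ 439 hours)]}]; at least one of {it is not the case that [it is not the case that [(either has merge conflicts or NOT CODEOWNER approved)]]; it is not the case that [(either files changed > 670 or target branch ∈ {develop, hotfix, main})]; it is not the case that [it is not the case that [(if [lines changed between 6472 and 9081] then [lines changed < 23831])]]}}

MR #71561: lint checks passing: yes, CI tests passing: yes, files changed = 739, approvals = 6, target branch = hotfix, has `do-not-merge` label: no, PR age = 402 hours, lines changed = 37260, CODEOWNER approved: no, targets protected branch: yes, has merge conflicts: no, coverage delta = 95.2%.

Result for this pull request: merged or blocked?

Blocked

Atomic conditions:
  approvals ≥ 0: 6 ≥ 0 is true
  coverage delta > 62.2%: 95.2 > 62.2 is true
  lint checks passing: yes → true
  approvals ≥ 1: 6 ≥ 1 is true
  CI tests passing: yes → true
  has `do-not-merge` label: no → false
  targets protected branch: yes → true
  coverage delta ≥ 18.1%: 95.2 ≥ 18.1 is true
  PR age ≥ 439 hours: 402 ≥ 439 is false
  has merge conflicts: no → false
  NOT CODEOWNER approved: no → true
  files changed > 670: 739 > 670 is true
  target branch ∈ {develop, hotfix, main}: hotfix is in the set → true
  lines changed between 6472 and 9081: 37260 in [6472, 9081] is false
  lines changed < 23831: 37260 < 23831 is false
Combine:
[1.1] true AND true = true
[1.2] exactly-one(true, true) = false
[1] true AND false = false
[2.1.1.2] false AND true = false
[2.1.1] true AND false = false
[2.1.2.1] true OR false = true
[2.1.2] NOT true = false
[2.1] false AND false = false
[2] NOT false = true
[3.1.1.1] false OR true = true
[3.1.1] NOT true = false
[3.1] NOT false = true
[3.2.1] true OR true = true
[3.2] NOT true = false
[3.3.1.1] false → false (antecedent false ⇒ implication holds) = true
[3.3.1] NOT true = false
[3.3] NOT false = true
[3] true OR false OR true = true
[root] false AND true AND true = false
Overall: false → blocked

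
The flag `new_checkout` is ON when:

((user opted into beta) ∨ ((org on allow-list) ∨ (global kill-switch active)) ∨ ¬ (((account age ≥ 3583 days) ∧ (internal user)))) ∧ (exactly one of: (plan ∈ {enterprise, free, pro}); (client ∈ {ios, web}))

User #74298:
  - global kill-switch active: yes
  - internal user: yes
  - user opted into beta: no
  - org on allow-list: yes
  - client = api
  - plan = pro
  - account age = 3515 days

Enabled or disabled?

Enabled

Atomic conditions:
  user opted into beta: no → false
  org on allow-list: yes → true
  global kill-switch active: yes → true
  account age ≥ 3583 days: 3515 ≥ 3583 is false
  internal user: yes → true
  plan ∈ {enterprise, free, pro}: pro is in the set → true
  client ∈ {ios, web}: api is not in the set → false
Combine:
[1.2] true OR true = true
[1.3.1] false AND true = false
[1.3] NOT false = true
[1] false OR true OR true = true
[2] exactly-one(true, false) = true
[root] true AND true = true
Overall: true → enabled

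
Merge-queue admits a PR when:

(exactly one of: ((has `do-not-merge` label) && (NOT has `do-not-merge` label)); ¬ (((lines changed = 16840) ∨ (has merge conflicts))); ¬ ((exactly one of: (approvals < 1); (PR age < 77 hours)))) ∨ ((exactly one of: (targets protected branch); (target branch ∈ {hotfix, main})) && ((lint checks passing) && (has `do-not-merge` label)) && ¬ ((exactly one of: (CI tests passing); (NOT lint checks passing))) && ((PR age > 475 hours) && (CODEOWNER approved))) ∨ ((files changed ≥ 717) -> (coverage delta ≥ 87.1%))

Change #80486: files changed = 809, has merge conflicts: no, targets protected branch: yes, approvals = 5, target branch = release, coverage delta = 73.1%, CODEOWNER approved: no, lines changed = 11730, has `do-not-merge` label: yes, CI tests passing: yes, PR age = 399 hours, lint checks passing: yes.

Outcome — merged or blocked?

Atomic conditions:
  has `do-not-merge` label: yes → true
  NOT has `do-not-merge` label: yes → false
  lines changed = 16840: 11730 == 16840 is false
  has merge conflicts: no → false
  approvals < 1: 5 < 1 is false
  PR age < 77 hours: 399 < 77 is false
  targets protected branch: yes → true
  target branch ∈ {hotfix, main}: release is not in the set → false
  lint checks passing: yes → true
  CI tests passing: yes → true
  NOT lint checks passing: yes → false
  PR age > 475 hours: 399 > 475 is false
  CODEOWNER approved: no → false
  files changed ≥ 717: 809 ≥ 717 is true
  coverage delta ≥ 87.1%: 73.1 ≥ 87.1 is false
Combine:
[1.1] true AND false = false
[1.2.1] false OR false = false
[1.2] NOT false = true
[1.3.1] exactly-one(false, false) = false
[1.3] NOT false = true
[1] exactly-one(false, true, true) = false
[2.1] exactly-one(true, false) = true
[2.2] true AND true = true
[2.3.1] exactly-one(true, false) = true
[2.3] NOT true = false
[2.4] false AND false = false
[2] true AND true AND false AND false = false
[3] true → false = false
[root] false OR false OR false = false
Overall: false → blocked

Blocked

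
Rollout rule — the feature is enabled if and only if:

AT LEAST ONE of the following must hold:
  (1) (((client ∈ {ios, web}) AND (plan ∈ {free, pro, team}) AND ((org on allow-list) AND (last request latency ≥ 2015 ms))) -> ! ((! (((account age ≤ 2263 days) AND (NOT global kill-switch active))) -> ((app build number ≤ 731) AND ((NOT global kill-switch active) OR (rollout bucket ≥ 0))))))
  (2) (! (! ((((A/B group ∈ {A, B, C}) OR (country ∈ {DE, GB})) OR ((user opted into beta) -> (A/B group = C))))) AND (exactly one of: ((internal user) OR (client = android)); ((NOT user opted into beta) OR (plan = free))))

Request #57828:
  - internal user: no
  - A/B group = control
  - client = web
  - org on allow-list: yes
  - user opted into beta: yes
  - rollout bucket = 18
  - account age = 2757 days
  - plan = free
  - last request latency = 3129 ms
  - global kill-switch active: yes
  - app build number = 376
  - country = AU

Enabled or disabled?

Disabled

Atomic conditions:
  client ∈ {ios, web}: web is in the set → true
  plan ∈ {free, pro, team}: free is in the set → true
  org on allow-list: yes → true
  last request latency ≥ 2015 ms: 3129 ≥ 2015 is true
  account age ≤ 2263 days: 2757 ≤ 2263 is false
  NOT global kill-switch active: yes → false
  app build number ≤ 731: 376 ≤ 731 is true
  rollout bucket ≥ 0: 18 ≥ 0 is true
  A/B group ∈ {A, B, C}: control is not in the set → false
  country ∈ {DE, GB}: AU is not in the set → false
  user opted into beta: yes → true
  A/B group = C: control == C is false
  internal user: no → false
  client = android: web == android is false
  NOT user opted into beta: yes → false
  plan = free: free == free is true
Combine:
[1.1.3] true AND true = true
[1.1] true AND true AND true = true
[1.2.1.1.1] false AND false = false
[1.2.1.1] NOT false = true
[1.2.1.2.2] false OR true = true
[1.2.1.2] true AND true = true
[1.2.1] true → true = true
[1.2] NOT true = false
[1] true → false = false
[2.1.1.1.1] false OR false = false
[2.1.1.1.2] true → false = false
[2.1.1.1] false OR false = false
[2.1.1] NOT false = true
[2.1] NOT true = false
[2.2.1] false OR false = false
[2.2.2] false OR true = true
[2.2] exactly-one(false, true) = true
[2] false AND true = false
[root] false OR false = false
Overall: false → disabled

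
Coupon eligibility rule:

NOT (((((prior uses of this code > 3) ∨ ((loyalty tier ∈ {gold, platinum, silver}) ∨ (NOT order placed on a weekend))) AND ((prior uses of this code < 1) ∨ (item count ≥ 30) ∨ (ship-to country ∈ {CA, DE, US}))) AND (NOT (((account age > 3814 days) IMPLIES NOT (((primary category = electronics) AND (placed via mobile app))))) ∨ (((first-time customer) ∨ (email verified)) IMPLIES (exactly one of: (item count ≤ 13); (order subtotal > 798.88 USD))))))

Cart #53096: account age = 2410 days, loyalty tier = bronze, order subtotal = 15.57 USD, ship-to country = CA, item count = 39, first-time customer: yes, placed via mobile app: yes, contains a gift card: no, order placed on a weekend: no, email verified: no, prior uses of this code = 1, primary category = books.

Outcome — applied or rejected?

Applied

Atomic conditions:
  prior uses of this code > 3: 1 > 3 is false
  loyalty tier ∈ {gold, platinum, silver}: bronze is not in the set → false
  NOT order placed on a weekend: no → true
  prior uses of this code < 1: 1 < 1 is false
  item count ≥ 30: 39 ≥ 30 is true
  ship-to country ∈ {CA, DE, US}: CA is in the set → true
  account age > 3814 days: 2410 > 3814 is false
  primary category = electronics: books == electronics is false
  placed via mobile app: yes → true
  first-time customer: yes → true
  email verified: no → false
  item count ≤ 13: 39 ≤ 13 is false
  order subtotal > 798.88 USD: 15.57 > 798.88 is false
Combine:
[1.1.1.2] false OR true = true
[1.1.1] false OR true = true
[1.1.2] false OR true OR true = true
[1.1] true AND true = true
[1.2.1.1.2.1] false AND true = false
[1.2.1.1.2] NOT false = true
[1.2.1.1] false → true (antecedent false ⇒ implication holds) = true
[1.2.1] NOT true = false
[1.2.2.1] true OR false = true
[1.2.2.2] exactly-one(false, false) = false
[1.2.2] true → false = false
[1.2] false OR false = false
[1] true AND false = false
[root] NOT false = true
Overall: true → applied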